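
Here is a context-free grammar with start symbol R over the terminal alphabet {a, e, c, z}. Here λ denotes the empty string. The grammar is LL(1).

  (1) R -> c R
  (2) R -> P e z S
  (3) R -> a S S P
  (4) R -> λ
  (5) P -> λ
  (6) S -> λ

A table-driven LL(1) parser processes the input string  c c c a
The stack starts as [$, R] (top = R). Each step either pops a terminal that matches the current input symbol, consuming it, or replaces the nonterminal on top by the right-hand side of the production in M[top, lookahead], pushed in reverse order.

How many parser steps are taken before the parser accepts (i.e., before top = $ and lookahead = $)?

11

step 1: stack=$ R  input=c c c a $  — expand R -> c R
step 2: stack=$ R c  input=c c c a $  — match c
step 3: stack=$ R  input=c c a $  — expand R -> c R
step 4: stack=$ R c  input=c c a $  — match c
step 5: stack=$ R  input=c a $  — expand R -> c R
step 6: stack=$ R c  input=c a $  — match c
step 7: stack=$ R  input=a $  — expand R -> a S S P
step 8: stack=$ P S S a  input=a $  — match a
step 9: stack=$ P S S  input=$  — expand S -> λ
step 10: stack=$ P S  input=$  — expand S -> λ
step 11: stack=$ P  input=$  — expand P -> λ
Accept reached after 11 steps.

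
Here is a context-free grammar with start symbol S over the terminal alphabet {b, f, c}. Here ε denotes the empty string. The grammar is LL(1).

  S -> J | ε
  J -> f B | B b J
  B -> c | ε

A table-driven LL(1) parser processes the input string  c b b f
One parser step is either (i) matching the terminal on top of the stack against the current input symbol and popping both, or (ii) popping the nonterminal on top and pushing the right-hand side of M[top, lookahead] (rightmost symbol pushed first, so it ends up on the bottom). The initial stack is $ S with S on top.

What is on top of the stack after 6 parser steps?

step 1: stack=$ S  input=c b b f $  — expand S -> J
step 2: stack=$ J  input=c b b f $  — expand J -> B b J
step 3: stack=$ J b B  input=c b b f $  — expand B -> c
step 4: stack=$ J b c  input=c b b f $  — match c
step 5: stack=$ J b  input=b b f $  — match b
step 6: stack=$ J  input=b f $  — expand J -> B b J
Stack after step 6: $ J b B (top = B).

B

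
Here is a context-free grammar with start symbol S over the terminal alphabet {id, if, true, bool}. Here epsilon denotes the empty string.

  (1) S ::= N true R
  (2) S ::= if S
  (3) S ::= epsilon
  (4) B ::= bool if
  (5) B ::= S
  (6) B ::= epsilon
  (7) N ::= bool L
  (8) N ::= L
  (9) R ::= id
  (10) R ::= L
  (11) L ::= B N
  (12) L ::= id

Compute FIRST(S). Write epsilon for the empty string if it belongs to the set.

FIRST(S) = {epsilon, bool, id, if}  (via N true R)
FIRST(B) = {epsilon, bool, id, if}  (via S)
FIRST(N) = {bool, id, if}  (via L)
FIRST(L) = {bool, id, if}  (via B N)
FIRST(R) = {bool, id, if}  (via L)

{epsilon, bool, id, if}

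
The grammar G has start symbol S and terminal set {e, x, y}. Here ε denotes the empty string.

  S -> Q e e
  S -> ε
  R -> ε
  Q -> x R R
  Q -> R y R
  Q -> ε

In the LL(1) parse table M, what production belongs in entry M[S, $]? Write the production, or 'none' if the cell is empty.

S -> ε

FIRST(R) = {ε}
FIRST(Q) = {ε, x, y}  (via R y R)
FIRST(S) = {ε, e, x, y}  (via Q e e)
FOLLOW(S) includes $ since S is the start symbol.
FOLLOW(S): S appears on no right-hand side. Thus FOLLOW(S) = {$}.
For S -> Q e e: FIRST(Q e e) = {e, x, y}, so it goes in M[S, t] for t ∈ {e, x, y}.
For S -> ε: FIRST(ε) = {ε}, so it goes in M[S, t] for t ∈ {}; since ε ∈ FIRST, also for every t ∈ FOLLOW(S) = {$}.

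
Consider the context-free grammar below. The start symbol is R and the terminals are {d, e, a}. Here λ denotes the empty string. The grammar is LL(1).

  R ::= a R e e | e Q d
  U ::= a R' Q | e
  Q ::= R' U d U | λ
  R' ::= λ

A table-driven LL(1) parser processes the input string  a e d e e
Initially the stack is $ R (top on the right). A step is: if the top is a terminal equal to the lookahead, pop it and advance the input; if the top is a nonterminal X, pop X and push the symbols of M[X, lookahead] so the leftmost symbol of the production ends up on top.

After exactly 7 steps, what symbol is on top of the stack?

e

step 1: stack=$ R  input=a e d e e $  — expand R ::= a R e e
step 2: stack=$ e e R a  input=a e d e e $  — match a
step 3: stack=$ e e R  input=e d e e $  — expand R ::= e Q d
step 4: stack=$ e e d Q e  input=e d e e $  — match e
step 5: stack=$ e e d Q  input=d e e $  — expand Q ::= λ
step 6: stack=$ e e d  input=d e e $  — match d
step 7: stack=$ e e  input=e e $  — match e
Stack after step 7: $ e (top = e).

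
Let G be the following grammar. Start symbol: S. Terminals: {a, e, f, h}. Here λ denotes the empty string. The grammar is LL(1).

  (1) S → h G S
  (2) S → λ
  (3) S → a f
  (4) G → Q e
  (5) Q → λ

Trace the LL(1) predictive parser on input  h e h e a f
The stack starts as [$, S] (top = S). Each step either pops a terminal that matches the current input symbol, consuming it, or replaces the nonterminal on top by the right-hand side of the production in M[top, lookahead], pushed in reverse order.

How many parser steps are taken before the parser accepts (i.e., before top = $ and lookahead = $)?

step 1: stack=$ S  input=h e h e a f $  — expand S → h G S
step 2: stack=$ S G h  input=h e h e a f $  — match h
step 3: stack=$ S G  input=e h e a f $  — expand G → Q e
step 4: stack=$ S e Q  input=e h e a f $  — expand Q → λ
step 5: stack=$ S e  input=e h e a f $  — match e
step 6: stack=$ S  input=h e a f $  — expand S → h G S
step 7: stack=$ S G h  input=h e a f $  — match h
step 8: stack=$ S G  input=e a f $  — expand G → Q e
step 9: stack=$ S e Q  input=e a f $  — expand Q → λ
step 10: stack=$ S e  input=e a f $  — match e
step 11: stack=$ S  input=a f $  — expand S → a f
step 12: stack=$ f a  input=a f $  — match a
step 13: stack=$ f  input=f $  — match f
Accept reached after 13 steps.

13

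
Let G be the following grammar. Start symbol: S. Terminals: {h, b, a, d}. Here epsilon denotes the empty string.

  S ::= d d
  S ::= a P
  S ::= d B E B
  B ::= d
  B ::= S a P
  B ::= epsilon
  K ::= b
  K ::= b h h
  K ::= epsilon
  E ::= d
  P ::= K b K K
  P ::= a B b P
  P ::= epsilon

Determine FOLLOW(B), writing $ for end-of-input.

{$, a, b, d}

FIRST(S): from S::=d d we get {d}; from S::=a P we get {a}; from S::=d B E B we get {d}. So FIRST(S) = {a, d}.
FIRST(K): from K::=b we get {b}; from K::=b h h we get {b}; from K::=epsilon we get {epsilon}. So FIRST(K) = {epsilon, b}.
FIRST(E): from E::=d we get {d}. So FIRST(E) = {d}.
FIRST(B): from B::=d we get {d}; from B::=S a P we get {a, d}; from B::=epsilon we get {epsilon}. So FIRST(B) = {epsilon, a, d}.
FIRST(P): from P::=K b K K we get {b}; from P::=a B b P we get {a}; from P::=epsilon we get {epsilon}. So FIRST(P) = {epsilon, a, b}.
FOLLOW(S) includes $ since S is the start symbol.
FOLLOW(S): in B::=S a P, S is followed by a P with FIRST {a}. Thus FOLLOW(S) = {$, a}.
FOLLOW(B): in S::=d B E B (occurrence 1), B is followed by E B with FIRST {d}; in S::=d B E B (occurrence 2), the suffix after B is empty, so FOLLOW(B) ⊇ FOLLOW(S) = {$, a}; in P::=a B b P, B is followed by b P with FIRST {b}. Thus FOLLOW(B) = {$, a, b, d}.
FOLLOW(E): in S::=d B E B, E is followed by B with FIRST {epsilon, a, d}; in S::=d B E B, the suffix after E is nullable, so FOLLOW(E) ⊇ FOLLOW(S) = {$, a}. Thus FOLLOW(E) = {$, a, d}.
FOLLOW(P): in S::=a P, the suffix after P is empty, so FOLLOW(P) ⊇ FOLLOW(S) = {$, a}; in B::=S a P, the suffix after P is empty, so FOLLOW(P) ⊇ FOLLOW(B) = {$, a, b, d}; in P::=a B b P, the suffix after P is empty (adds nothing new). Thus FOLLOW(P) = {$, a, b, d}.
FOLLOW(K): in P::=K b K K (occurrence 1), K is followed by b K K with FIRST {b}; in P::=K b K K (occurrence 2), K is followed by K with FIRST {epsilon, b}; in P::=K b K K (occurrence 2), the suffix after K is nullable, so FOLLOW(K) ⊇ FOLLOW(P) = {$, a, b, d}; in P::=K b K K (occurrence 3), the suffix after K is empty, so FOLLOW(K) ⊇ FOLLOW(P) = {$, a, b, d}. Thus FOLLOW(K) = {$, a, b, d}.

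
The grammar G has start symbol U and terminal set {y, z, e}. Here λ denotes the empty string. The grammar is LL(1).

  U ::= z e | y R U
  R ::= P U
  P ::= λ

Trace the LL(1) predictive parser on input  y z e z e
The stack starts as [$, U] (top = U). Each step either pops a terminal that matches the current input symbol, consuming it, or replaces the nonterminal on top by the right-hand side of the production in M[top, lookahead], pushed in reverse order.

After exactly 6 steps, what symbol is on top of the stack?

e

step 1: stack=$ U  input=y z e z e $  — expand U ::= y R U
step 2: stack=$ U R y  input=y z e z e $  — match y
step 3: stack=$ U R  input=z e z e $  — expand R ::= P U
step 4: stack=$ U U P  input=z e z e $  — expand P ::= λ
step 5: stack=$ U U  input=z e z e $  — expand U ::= z e
step 6: stack=$ U e z  input=z e z e $  — match z
Stack after step 6: $ U e (top = e).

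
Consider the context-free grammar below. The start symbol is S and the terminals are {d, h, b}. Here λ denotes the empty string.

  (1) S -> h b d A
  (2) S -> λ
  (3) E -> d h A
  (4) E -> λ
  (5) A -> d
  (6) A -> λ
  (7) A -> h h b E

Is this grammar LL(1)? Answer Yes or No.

FIRST(S) = {λ, h}
FIRST(E) = {λ, d}
FIRST(A) = {λ, d, h}
FOLLOW(S) = {$}
FOLLOW(E) = {$}
FOLLOW(A) = {$}
Each cell of M receives at most one production.

Yes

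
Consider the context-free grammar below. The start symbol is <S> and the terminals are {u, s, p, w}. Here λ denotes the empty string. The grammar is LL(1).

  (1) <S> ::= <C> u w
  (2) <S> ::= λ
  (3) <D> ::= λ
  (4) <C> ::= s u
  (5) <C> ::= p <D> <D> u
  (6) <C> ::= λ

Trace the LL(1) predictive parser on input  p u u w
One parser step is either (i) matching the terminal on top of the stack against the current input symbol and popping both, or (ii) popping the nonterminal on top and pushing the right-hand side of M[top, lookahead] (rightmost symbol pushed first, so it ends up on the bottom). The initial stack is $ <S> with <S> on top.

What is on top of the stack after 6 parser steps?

u

     Stack              Input      Action
  1  $ <S>              p u u w $  expand <S> ::= <C> u w
  2  $ w u <C>          p u u w $  expand <C> ::= p <D> <D> u
  3  $ w u u <D> <D> p  p u u w $  match p
  4  $ w u u <D> <D>    u u w $    expand <D> ::= λ
  5  $ w u u <D>        u u w $    expand <D> ::= λ
  6  $ w u u            u u w $    match u
Stack after step 6: $ w u (top = u).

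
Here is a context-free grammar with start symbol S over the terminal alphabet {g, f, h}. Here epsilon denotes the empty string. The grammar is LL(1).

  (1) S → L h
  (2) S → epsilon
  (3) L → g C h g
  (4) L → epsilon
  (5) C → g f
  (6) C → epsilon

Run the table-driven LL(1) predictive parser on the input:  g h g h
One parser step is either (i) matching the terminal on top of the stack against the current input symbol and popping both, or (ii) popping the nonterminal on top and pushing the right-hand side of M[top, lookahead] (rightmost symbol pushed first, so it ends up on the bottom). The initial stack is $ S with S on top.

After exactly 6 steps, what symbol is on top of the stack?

     Stack        Input      Action
  1  $ S          g h g h $  expand S → L h
  2  $ h L        g h g h $  expand L → g C h g
  3  $ h g h C g  g h g h $  match g
  4  $ h g h C    h g h $    expand C → epsilon
  5  $ h g h      h g h $    match h
  6  $ h g        g h $      match g
Stack after step 6: $ h (top = h).

h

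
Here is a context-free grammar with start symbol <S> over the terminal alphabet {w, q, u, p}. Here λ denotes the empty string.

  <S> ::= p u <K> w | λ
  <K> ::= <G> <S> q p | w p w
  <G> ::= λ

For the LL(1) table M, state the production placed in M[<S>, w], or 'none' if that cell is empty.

none

FIRST(<S>) = {λ, p}
FIRST(<G>) = {λ}
FIRST(<K>) = {p, q, w}  (via <G> <S> q p)
FOLLOW(<S>) includes $ since <S> is the start symbol.
FOLLOW(<S>): in <K>::=<G> <S> q p, <S> is followed by q p with FIRST {q}. Thus FOLLOW(<S>) = {$, q}.
For <S> ::= p u <K> w: FIRST(p u <K> w) = {p}, so it goes in M[<S>, t] for t ∈ {p}.
For <S> ::= λ: FIRST(λ) = {λ}, so it goes in M[<S>, t] for t ∈ {}; since λ ∈ FIRST, also for every t ∈ FOLLOW(<S>) = {$, q}.
None of these place a production in M[<S>, w].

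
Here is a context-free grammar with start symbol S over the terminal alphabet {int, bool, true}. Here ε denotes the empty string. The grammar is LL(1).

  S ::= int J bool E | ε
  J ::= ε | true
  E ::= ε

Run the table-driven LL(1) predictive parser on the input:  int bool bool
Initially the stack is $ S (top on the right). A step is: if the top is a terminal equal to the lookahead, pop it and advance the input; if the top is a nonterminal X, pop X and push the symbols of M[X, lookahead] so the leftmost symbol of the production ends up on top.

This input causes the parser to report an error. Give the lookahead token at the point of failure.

bool

     Stack           Input            Action
  1  $ S             int bool bool $  expand S ::= int J bool E
  2  $ E bool J int  int bool bool $  match int
  3  $ E bool J      bool bool $      expand J ::= ε
  4  $ E bool        bool bool $      match bool
  5  $ E             bool $           error: M[E, bool] is empty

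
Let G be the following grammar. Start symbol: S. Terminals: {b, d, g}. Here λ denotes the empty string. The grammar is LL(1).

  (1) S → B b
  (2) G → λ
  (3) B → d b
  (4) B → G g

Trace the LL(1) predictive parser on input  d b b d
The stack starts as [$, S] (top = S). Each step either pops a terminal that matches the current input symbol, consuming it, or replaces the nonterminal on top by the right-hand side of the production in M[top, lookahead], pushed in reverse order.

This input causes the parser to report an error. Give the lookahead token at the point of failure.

d

step 1: stack=$ S  input=d b b d $  — expand S → B b
step 2: stack=$ b B  input=d b b d $  — expand B → d b
step 3: stack=$ b b d  input=d b b d $  — match d
step 4: stack=$ b b  input=b b d $  — match b
step 5: stack=$ b  input=b d $  — match b
step 6: stack=$  input=d $  — error: stack empty but input remains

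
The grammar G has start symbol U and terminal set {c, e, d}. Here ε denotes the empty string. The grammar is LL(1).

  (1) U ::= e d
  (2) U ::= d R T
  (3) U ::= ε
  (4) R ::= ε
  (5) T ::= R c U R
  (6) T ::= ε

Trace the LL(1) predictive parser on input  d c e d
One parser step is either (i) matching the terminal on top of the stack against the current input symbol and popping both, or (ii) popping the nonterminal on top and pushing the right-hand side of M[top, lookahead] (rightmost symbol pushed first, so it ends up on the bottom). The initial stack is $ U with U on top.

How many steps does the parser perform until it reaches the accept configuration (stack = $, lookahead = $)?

step 1: stack=$ U  input=d c e d $  — expand U ::= d R T
step 2: stack=$ T R d  input=d c e d $  — match d
step 3: stack=$ T R  input=c e d $  — expand R ::= ε
step 4: stack=$ T  input=c e d $  — expand T ::= R c U R
step 5: stack=$ R U c R  input=c e d $  — expand R ::= ε
step 6: stack=$ R U c  input=c e d $  — match c
step 7: stack=$ R U  input=e d $  — expand U ::= e d
step 8: stack=$ R d e  input=e d $  — match e
step 9: stack=$ R d  input=d $  — match d
step 10: stack=$ R  input=$  — expand R ::= ε
Accept reached after 10 steps.

10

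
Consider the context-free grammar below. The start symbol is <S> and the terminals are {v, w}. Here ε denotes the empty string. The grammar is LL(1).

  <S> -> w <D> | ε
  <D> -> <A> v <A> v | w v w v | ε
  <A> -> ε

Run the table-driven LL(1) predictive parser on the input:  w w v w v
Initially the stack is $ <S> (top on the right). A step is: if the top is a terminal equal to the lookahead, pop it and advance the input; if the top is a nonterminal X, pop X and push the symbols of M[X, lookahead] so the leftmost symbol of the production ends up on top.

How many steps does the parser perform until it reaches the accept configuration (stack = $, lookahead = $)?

7

     Stack      Input        Action
  1  $ <S>      w w v w v $  expand <S> -> w <D>
  2  $ <D> w    w w v w v $  match w
  3  $ <D>      w v w v $    expand <D> -> w v w v
  4  $ v w v w  w v w v $    match w
  5  $ v w v    v w v $      match v
  6  $ v w      w v $        match w
  7  $ v        v $          match v
Accept reached after 7 steps.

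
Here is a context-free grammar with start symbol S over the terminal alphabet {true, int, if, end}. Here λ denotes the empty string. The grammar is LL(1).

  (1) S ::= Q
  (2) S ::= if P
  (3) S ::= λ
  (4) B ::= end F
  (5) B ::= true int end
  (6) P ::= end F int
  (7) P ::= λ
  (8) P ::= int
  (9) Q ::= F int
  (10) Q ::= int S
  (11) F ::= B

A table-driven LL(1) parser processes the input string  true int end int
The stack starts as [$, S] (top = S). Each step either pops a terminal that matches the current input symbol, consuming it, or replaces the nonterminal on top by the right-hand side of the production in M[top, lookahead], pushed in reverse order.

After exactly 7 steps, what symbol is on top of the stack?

step 1: stack=$ S  input=true int end int $  — expand S ::= Q
step 2: stack=$ Q  input=true int end int $  — expand Q ::= F int
step 3: stack=$ int F  input=true int end int $  — expand F ::= B
step 4: stack=$ int B  input=true int end int $  — expand B ::= true int end
step 5: stack=$ int end int true  input=true int end int $  — match true
step 6: stack=$ int end int  input=int end int $  — match int
step 7: stack=$ int end  input=end int $  — match end
Stack after step 7: $ int (top = int).

int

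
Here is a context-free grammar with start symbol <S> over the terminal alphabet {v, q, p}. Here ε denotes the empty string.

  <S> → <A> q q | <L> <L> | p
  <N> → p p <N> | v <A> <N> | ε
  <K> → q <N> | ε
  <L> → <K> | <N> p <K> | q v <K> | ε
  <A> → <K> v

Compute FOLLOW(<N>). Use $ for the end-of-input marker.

FIRST(<N>): from <N>→p p <N> we get {p}; from <N>→v <A> <N> we get {v}; from <N>→ε we get {ε}. So FIRST(<N>) = {ε, p, v}.
FIRST(<K>): from <K>→q <N> we get {q}; from <K>→ε we get {ε}. So FIRST(<K>) = {ε, q}.
FIRST(<L>): from <L>→<K> we get {ε, q}; from <L>→<N> p <K> we get {p, v}; from <L>→q v <K> we get {q}; from <L>→ε we get {ε}. So FIRST(<L>) = {ε, p, q, v}.
FIRST(<A>): from <A>→<K> v we get {q, v}. So FIRST(<A>) = {q, v}.
FIRST(<S>): from <S>→<A> q q we get {q, v}; from <S>→<L> <L> we get {ε, p, q, v}; from <S>→p we get {p}. So FIRST(<S>) = {ε, p, q, v}.
FOLLOW(<S>) includes $ since <S> is the start symbol.
FOLLOW(<S>): <S> appears on no right-hand side. Thus FOLLOW(<S>) = {$}.
FOLLOW(<L>): in <S>→<L> <L> (occurrence 1), <L> is followed by <L> with FIRST {ε, p, q, v}; in <S>→<L> <L> (occurrence 1), the suffix after <L> is nullable, so FOLLOW(<L>) ⊇ FOLLOW(<S>) = {$}; in <S>→<L> <L> (occurrence 2), the suffix after <L> is empty, so FOLLOW(<L>) ⊇ FOLLOW(<S>) = {$}. Thus FOLLOW(<L>) = {$, p, q, v}.
FOLLOW(<K>): in <L>→<K>, the suffix after <K> is empty, so FOLLOW(<K>) ⊇ FOLLOW(<L>) = {$, p, q, v}; in <L>→<N> p <K>, the suffix after <K> is empty, so FOLLOW(<K>) ⊇ FOLLOW(<L>) = {$, p, q, v}; in <L>→q v <K>, the suffix after <K> is empty, so FOLLOW(<K>) ⊇ FOLLOW(<L>) = {$, p, q, v}; in <A>→<K> v, <K> is followed by v with FIRST {v}. Thus FOLLOW(<K>) = {$, p, q, v}.
FOLLOW(<N>): in <N>→p p <N>, the suffix after <N> is empty (adds nothing new); in <N>→v <A> <N>, the suffix after <N> is empty (adds nothing new); in <K>→q <N>, the suffix after <N> is empty, so FOLLOW(<N>) ⊇ FOLLOW(<K>) = {$, p, q, v}; in <L>→<N> p <K>, <N> is followed by p <K> with FIRST {p}. Thus FOLLOW(<N>) = {$, p, q, v}.
FOLLOW(<A>): in <S>→<A> q q, <A> is followed by q q with FIRST {q}; in <N>→v <A> <N>, <A> is followed by <N> with FIRST {ε, p, v}; in <N>→v <A> <N>, the suffix after <A> is nullable, so FOLLOW(<A>) ⊇ FOLLOW(<N>) = {$, p, q, v}. Thus FOLLOW(<A>) = {$, p, q, v}.

{$, p, q, v}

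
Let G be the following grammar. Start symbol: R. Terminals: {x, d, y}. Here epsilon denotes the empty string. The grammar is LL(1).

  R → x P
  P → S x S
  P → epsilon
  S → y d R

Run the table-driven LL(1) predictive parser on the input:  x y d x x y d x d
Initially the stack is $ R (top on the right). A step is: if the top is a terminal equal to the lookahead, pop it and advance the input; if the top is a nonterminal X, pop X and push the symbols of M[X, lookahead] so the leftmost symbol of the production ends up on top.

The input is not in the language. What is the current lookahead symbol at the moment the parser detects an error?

      Stack        Input                Action
   1  $ R          x y d x x y d x d $  expand R → x P
   2  $ P x        x y d x x y d x d $  match x
   3  $ P          y d x x y d x d $    expand P → S x S
   4  $ S x S      y d x x y d x d $    expand S → y d R
   5  $ S x R d y  y d x x y d x d $    match y
   6  $ S x R d    d x x y d x d $      match d
   7  $ S x R      x x y d x d $        expand R → x P
   8  $ S x P x    x x y d x d $        match x
   9  $ S x P      x y d x d $          expand P → epsilon
  10  $ S x        x y d x d $          match x
  11  $ S          y d x d $            expand S → y d R
  12  $ R d y      y d x d $            match y
  13  $ R d        d x d $              match d
  14  $ R          x d $                expand R → x P
  15  $ P x        x d $                match x
  16  $ P          d $                  error: M[P, d] is empty

d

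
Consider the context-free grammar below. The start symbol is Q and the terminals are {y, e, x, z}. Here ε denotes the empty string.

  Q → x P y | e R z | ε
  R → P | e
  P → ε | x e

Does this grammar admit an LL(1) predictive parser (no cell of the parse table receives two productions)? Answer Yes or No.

Yes

FIRST(Q) = {ε, e, x}
FIRST(R) = {ε, e, x}
FIRST(P) = {ε, x}
FOLLOW(Q) = {$}
FOLLOW(R) = {z}
FOLLOW(P) = {y, z}
Each cell of M receives at most one production.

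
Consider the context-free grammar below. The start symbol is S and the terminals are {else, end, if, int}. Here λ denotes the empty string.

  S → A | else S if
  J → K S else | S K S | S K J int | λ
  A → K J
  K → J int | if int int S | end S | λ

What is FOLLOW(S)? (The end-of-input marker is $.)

{$, else, end, if, int}

FIRST(S) = {λ, else, end, if, int}  (via A)
FIRST(J) = {λ, else, end, if, int}  (via K S else, S K S, S K J int)
FIRST(K) = {λ, else, end, if, int}  (via J int)
FIRST(A) = {λ, else, end, if, int}  (via K J)
FOLLOW(S) includes $ since S is the start symbol.
FOLLOW(S): in S→else S if, S is followed by if with FIRST {if}; in J→K S else, S is followed by else with FIRST {else}; in J→S K S (occurrence 1), S is followed by K S with FIRST {λ, else, end, if, int}; in J→S K S (occurrence 1), the suffix after S is nullable, so FOLLOW(S) ⊇ FOLLOW(J) = {$, else, end, if, int}; in J→S K S (occurrence 2), the suffix after S is empty, so FOLLOW(S) ⊇ FOLLOW(J) = {$, else, end, if, int}; in J→S K J int, S is followed by K J int with FIRST {else, end, if, int}; in K→if int int S, the suffix after S is empty, so FOLLOW(S) ⊇ FOLLOW(K) = {$, else, end, if, int}; in K→end S, the suffix after S is empty, so FOLLOW(S) ⊇ FOLLOW(K) = {$, else, end, if, int}. Thus FOLLOW(S) = {$, else, end, if, int}.
FOLLOW(A): in S→A, the suffix after A is empty, so FOLLOW(A) ⊇ FOLLOW(S) = {$, else, end, if, int}. Thus FOLLOW(A) = {$, else, end, if, int}.
FOLLOW(J): in J→S K J int, J is followed by int with FIRST {int}; in A→K J, the suffix after J is empty, so FOLLOW(J) ⊇ FOLLOW(A) = {$, else, end, if, int}; in K→J int, J is followed by int with FIRST {int}. Thus FOLLOW(J) = {$, else, end, if, int}.
FOLLOW(K): in J→K S else, K is followed by S else with FIRST {else, end, if, int}; in J→S K S, K is followed by S with FIRST {λ, else, end, if, int}; in J→S K S, the suffix after K is nullable, so FOLLOW(K) ⊇ FOLLOW(J) = {$, else, end, if, int}; in J→S K J int, K is followed by J int with FIRST {else, end, if, int}; in A→K J, K is followed by J with FIRST {λ, else, end, if, int}; in A→K J, the suffix after K is nullable, so FOLLOW(K) ⊇ FOLLOW(A) = {$, else, end, if, int}. Thus FOLLOW(K) = {$, else, end, if, int}.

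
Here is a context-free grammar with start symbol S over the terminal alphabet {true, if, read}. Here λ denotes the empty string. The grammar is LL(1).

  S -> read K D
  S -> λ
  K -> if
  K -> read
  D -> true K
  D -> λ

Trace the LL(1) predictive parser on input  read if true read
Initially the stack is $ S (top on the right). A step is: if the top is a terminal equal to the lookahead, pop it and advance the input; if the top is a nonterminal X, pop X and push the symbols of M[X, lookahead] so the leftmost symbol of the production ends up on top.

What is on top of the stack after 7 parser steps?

step 1: stack=$ S  input=read if true read $  — expand S -> read K D
step 2: stack=$ D K read  input=read if true read $  — match read
step 3: stack=$ D K  input=if true read $  — expand K -> if
step 4: stack=$ D if  input=if true read $  — match if
step 5: stack=$ D  input=true read $  — expand D -> true K
step 6: stack=$ K true  input=true read $  — match true
step 7: stack=$ K  input=read $  — expand K -> read
Stack after step 7: $ read (top = read).

read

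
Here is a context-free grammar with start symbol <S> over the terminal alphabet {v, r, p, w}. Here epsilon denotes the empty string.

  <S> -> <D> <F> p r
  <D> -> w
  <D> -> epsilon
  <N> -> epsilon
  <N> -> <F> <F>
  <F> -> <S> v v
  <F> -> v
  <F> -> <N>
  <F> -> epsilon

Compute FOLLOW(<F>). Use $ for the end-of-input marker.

FIRST(<D>): from <D>->w we get {w}; from <D>->epsilon we get {epsilon}. So FIRST(<D>) = {epsilon, w}.
FIRST(<S>): from <S>-><D> <F> p r we get {p, v, w}. So FIRST(<S>) = {p, v, w}.
FIRST(<N>): from <N>->epsilon we get {epsilon}; from <N>-><F> <F> we get {epsilon, p, v, w}. So FIRST(<N>) = {epsilon, p, v, w}.
FIRST(<F>): from <F>-><S> v v we get {p, v, w}; from <F>->v we get {v}; from <F>-><N> we get {epsilon, p, v, w}; from <F>->epsilon we get {epsilon}. So FIRST(<F>) = {epsilon, p, v, w}.
FOLLOW(<S>) includes $ since <S> is the start symbol.
FOLLOW(<S>): in <F>-><S> v v, <S> is followed by v v with FIRST {v}. Thus FOLLOW(<S>) = {$, v}.
FOLLOW(<D>): in <S>-><D> <F> p r, <D> is followed by <F> p r with FIRST {p, v, w}. Thus FOLLOW(<D>) = {p, v, w}.
FOLLOW(<N>): in <F>-><N>, the suffix after <N> is empty, so FOLLOW(<N>) ⊇ FOLLOW(<F>) = {p, v, w}. Thus FOLLOW(<N>) = {p, v, w}.
FOLLOW(<F>): in <S>-><D> <F> p r, <F> is followed by p r with FIRST {p}; in <N>-><F> <F> (occurrence 1), <F> is followed by <F> with FIRST {epsilon, p, v, w}; in <N>-><F> <F> (occurrence 1), the suffix after <F> is nullable, so FOLLOW(<F>) ⊇ FOLLOW(<N>) = {p, v, w}; in <N>-><F> <F> (occurrence 2), the suffix after <F> is empty, so FOLLOW(<F>) ⊇ FOLLOW(<N>) = {p, v, w}. Thus FOLLOW(<F>) = {p, v, w}.

{p, v, w}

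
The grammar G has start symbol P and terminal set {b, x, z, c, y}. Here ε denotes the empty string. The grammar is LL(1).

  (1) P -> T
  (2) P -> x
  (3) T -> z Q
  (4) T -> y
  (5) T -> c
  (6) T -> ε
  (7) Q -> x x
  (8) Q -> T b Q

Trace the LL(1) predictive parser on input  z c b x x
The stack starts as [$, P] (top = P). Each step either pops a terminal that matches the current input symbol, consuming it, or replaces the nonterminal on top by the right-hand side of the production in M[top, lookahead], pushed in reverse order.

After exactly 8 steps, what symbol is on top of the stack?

step 1: stack=$ P  input=z c b x x $  — expand P -> T
step 2: stack=$ T  input=z c b x x $  — expand T -> z Q
step 3: stack=$ Q z  input=z c b x x $  — match z
step 4: stack=$ Q  input=c b x x $  — expand Q -> T b Q
step 5: stack=$ Q b T  input=c b x x $  — expand T -> c
step 6: stack=$ Q b c  input=c b x x $  — match c
step 7: stack=$ Q b  input=b x x $  — match b
step 8: stack=$ Q  input=x x $  — expand Q -> x x
Stack after step 8: $ x x (top = x).

x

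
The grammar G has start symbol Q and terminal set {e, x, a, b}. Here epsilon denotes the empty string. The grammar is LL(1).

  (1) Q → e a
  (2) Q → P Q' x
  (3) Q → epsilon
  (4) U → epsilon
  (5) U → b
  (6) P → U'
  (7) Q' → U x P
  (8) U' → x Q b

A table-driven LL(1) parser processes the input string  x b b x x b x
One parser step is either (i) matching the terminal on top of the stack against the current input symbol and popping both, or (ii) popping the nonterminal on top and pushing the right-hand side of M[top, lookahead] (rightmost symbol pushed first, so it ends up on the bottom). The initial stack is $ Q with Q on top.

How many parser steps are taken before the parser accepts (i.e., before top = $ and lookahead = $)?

step 1: stack=$ Q  input=x b b x x b x $  — expand Q → P Q' x
step 2: stack=$ x Q' P  input=x b b x x b x $  — expand P → U'
step 3: stack=$ x Q' U'  input=x b b x x b x $  — expand U' → x Q b
step 4: stack=$ x Q' b Q x  input=x b b x x b x $  — match x
step 5: stack=$ x Q' b Q  input=b b x x b x $  — expand Q → epsilon
step 6: stack=$ x Q' b  input=b b x x b x $  — match b
step 7: stack=$ x Q'  input=b x x b x $  — expand Q' → U x P
step 8: stack=$ x P x U  input=b x x b x $  — expand U → b
step 9: stack=$ x P x b  input=b x x b x $  — match b
step 10: stack=$ x P x  input=x x b x $  — match x
step 11: stack=$ x P  input=x b x $  — expand P → U'
step 12: stack=$ x U'  input=x b x $  — expand U' → x Q b
step 13: stack=$ x b Q x  input=x b x $  — match x
step 14: stack=$ x b Q  input=b x $  — expand Q → epsilon
step 15: stack=$ x b  input=b x $  — match b
step 16: stack=$ x  input=x $  — match x
Accept reached after 16 steps.

16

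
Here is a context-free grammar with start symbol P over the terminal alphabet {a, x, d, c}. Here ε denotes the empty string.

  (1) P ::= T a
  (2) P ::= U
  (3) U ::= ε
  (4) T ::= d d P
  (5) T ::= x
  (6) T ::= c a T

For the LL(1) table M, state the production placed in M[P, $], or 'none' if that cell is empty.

P ::= U

FIRST(U) = {ε}
FIRST(T) = {c, d, x}
FIRST(P) = {ε, c, d, x}  (via T a, U)
FOLLOW(P) includes $ since P is the start symbol.
FOLLOW(T): in P::=T a, T is followed by a with FIRST {a}; in T::=c a T, the suffix after T is empty (adds nothing new). Thus FOLLOW(T) = {a}.
FOLLOW(P): in T::=d d P, the suffix after P is empty, so FOLLOW(P) ⊇ FOLLOW(T) = {a}. Thus FOLLOW(P) = {$, a}.
For P ::= T a: FIRST(T a) = {c, d, x}, so it goes in M[P, t] for t ∈ {c, d, x}.
For P ::= U: FIRST(U) = {ε}, so it goes in M[P, t] for t ∈ {}; since ε ∈ FIRST, also for every t ∈ FOLLOW(P) = {$, a}.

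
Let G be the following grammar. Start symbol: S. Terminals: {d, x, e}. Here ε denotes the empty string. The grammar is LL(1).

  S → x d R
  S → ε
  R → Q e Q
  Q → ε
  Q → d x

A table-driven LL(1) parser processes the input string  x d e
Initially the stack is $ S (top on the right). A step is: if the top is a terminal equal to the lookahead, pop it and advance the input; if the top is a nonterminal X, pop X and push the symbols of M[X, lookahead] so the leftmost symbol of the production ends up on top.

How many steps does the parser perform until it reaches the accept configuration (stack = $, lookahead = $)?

step 1: stack=$ S  input=x d e $  — expand S → x d R
step 2: stack=$ R d x  input=x d e $  — match x
step 3: stack=$ R d  input=d e $  — match d
step 4: stack=$ R  input=e $  — expand R → Q e Q
step 5: stack=$ Q e Q  input=e $  — expand Q → ε
step 6: stack=$ Q e  input=e $  — match e
step 7: stack=$ Q  input=$  — expand Q → ε
Accept reached after 7 steps.

7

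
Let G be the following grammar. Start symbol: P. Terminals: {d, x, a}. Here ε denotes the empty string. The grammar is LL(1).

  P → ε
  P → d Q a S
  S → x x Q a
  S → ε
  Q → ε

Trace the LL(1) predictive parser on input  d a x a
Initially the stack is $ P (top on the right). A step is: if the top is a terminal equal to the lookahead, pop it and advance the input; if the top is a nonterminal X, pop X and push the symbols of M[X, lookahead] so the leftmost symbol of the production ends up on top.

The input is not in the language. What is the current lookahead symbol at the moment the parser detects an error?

a

step 1: stack=$ P  input=d a x a $  — expand P → d Q a S
step 2: stack=$ S a Q d  input=d a x a $  — match d
step 3: stack=$ S a Q  input=a x a $  — expand Q → ε
step 4: stack=$ S a  input=a x a $  — match a
step 5: stack=$ S  input=x a $  — expand S → x x Q a
step 6: stack=$ a Q x x  input=x a $  — match x
step 7: stack=$ a Q x  input=a $  — error: top is terminal x but lookahead is a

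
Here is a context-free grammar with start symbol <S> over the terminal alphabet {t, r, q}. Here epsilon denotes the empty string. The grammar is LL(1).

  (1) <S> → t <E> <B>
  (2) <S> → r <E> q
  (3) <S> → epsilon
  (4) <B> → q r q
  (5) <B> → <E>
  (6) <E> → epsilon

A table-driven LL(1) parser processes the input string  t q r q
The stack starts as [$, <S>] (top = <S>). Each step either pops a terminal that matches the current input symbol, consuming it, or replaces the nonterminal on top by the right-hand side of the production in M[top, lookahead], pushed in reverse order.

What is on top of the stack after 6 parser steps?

step 1: stack=$ <S>  input=t q r q $  — expand <S> → t <E> <B>
step 2: stack=$ <B> <E> t  input=t q r q $  — match t
step 3: stack=$ <B> <E>  input=q r q $  — expand <E> → epsilon
step 4: stack=$ <B>  input=q r q $  — expand <B> → q r q
step 5: stack=$ q r q  input=q r q $  — match q
step 6: stack=$ q r  input=r q $  — match r
Stack after step 6: $ q (top = q).

q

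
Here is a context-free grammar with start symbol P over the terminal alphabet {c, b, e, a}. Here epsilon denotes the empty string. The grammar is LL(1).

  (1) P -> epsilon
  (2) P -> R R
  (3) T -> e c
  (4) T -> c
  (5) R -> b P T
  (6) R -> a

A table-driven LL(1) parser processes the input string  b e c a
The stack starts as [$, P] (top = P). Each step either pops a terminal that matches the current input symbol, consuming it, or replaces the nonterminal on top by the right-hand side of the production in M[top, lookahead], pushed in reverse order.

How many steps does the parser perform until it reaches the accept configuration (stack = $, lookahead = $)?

     Stack      Input      Action
  1  $ P        b e c a $  expand P -> R R
  2  $ R R      b e c a $  expand R -> b P T
  3  $ R T P b  b e c a $  match b
  4  $ R T P    e c a $    expand P -> epsilon
  5  $ R T      e c a $    expand T -> e c
  6  $ R c e    e c a $    match e
  7  $ R c      c a $      match c
  8  $ R        a $        expand R -> a
  9  $ a        a $        match a
Accept reached after 9 steps.

9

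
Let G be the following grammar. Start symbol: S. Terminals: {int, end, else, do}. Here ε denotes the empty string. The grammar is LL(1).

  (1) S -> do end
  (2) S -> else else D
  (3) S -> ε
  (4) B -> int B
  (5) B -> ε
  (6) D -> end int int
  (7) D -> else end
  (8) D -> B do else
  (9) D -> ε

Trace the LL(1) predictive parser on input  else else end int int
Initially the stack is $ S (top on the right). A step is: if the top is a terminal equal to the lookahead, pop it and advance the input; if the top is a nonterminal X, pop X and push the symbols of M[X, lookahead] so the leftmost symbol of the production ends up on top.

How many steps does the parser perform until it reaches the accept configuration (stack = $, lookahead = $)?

7

     Stack          Input                    Action
  1  $ S            else else end int int $  expand S -> else else D
  2  $ D else else  else else end int int $  match else
  3  $ D else       else end int int $       match else
  4  $ D            end int int $            expand D -> end int int
  5  $ int int end  end int int $            match end
  6  $ int int      int int $                match int
  7  $ int          int $                    match int
Accept reached after 7 steps.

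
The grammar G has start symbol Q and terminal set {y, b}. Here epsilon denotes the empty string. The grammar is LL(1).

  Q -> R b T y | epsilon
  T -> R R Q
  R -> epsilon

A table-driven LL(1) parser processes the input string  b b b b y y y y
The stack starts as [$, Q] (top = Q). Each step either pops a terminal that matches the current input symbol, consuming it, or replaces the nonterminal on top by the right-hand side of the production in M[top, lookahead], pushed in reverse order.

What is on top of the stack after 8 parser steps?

b

step 1: stack=$ Q  input=b b b b y y y y $  — expand Q -> R b T y
step 2: stack=$ y T b R  input=b b b b y y y y $  — expand R -> epsilon
step 3: stack=$ y T b  input=b b b b y y y y $  — match b
step 4: stack=$ y T  input=b b b y y y y $  — expand T -> R R Q
step 5: stack=$ y Q R R  input=b b b y y y y $  — expand R -> epsilon
step 6: stack=$ y Q R  input=b b b y y y y $  — expand R -> epsilon
step 7: stack=$ y Q  input=b b b y y y y $  — expand Q -> R b T y
step 8: stack=$ y y T b R  input=b b b y y y y $  — expand R -> epsilon
Stack after step 8: $ y y T b (top = b).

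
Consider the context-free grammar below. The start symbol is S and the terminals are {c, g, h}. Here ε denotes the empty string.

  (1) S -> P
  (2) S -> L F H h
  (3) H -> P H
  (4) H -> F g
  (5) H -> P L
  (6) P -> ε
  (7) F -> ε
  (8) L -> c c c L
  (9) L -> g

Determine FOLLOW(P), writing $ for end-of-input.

FIRST(P): from P->ε we get {ε}. So FIRST(P) = {ε}.
FIRST(F): from F->ε we get {ε}. So FIRST(F) = {ε}.
FIRST(L): from L->c c c L we get {c}; from L->g we get {g}. So FIRST(L) = {c, g}.
FIRST(S): from S->P we get {ε}; from S->L F H h we get {c, g}. So FIRST(S) = {ε, c, g}.
FIRST(H): from H->P H we get {c, g}; from H->F g we get {g}; from H->P L we get {c, g}. So FIRST(H) = {c, g}.
FOLLOW(S) includes $ since S is the start symbol.
FOLLOW(S): S appears on no right-hand side. Thus FOLLOW(S) = {$}.
FOLLOW(H): in S->L F H h, H is followed by h with FIRST {h}; in H->P H, the suffix after H is empty (adds nothing new). Thus FOLLOW(H) = {h}.
FOLLOW(P): in S->P, the suffix after P is empty, so FOLLOW(P) ⊇ FOLLOW(S) = {$}; in H->P H, P is followed by H with FIRST {c, g}; in H->P L, P is followed by L with FIRST {c, g}. Thus FOLLOW(P) = {$, c, g}.
FOLLOW(F): in S->L F H h, F is followed by H h with FIRST {c, g}; in H->F g, F is followed by g with FIRST {g}. Thus FOLLOW(F) = {c, g}.
FOLLOW(L): in S->L F H h, L is followed by F H h with FIRST {c, g}; in H->P L, the suffix after L is empty, so FOLLOW(L) ⊇ FOLLOW(H) = {h}; in L->c c c L, the suffix after L is empty (adds nothing new). Thus FOLLOW(L) = {c, g, h}.

{$, c, g}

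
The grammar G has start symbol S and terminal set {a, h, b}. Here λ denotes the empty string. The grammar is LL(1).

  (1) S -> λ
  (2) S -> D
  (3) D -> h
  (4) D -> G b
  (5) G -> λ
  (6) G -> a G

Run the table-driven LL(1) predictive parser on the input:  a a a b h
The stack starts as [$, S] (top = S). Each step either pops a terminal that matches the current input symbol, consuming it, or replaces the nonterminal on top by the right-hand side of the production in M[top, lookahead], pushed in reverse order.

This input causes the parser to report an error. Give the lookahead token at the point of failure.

step 1: stack=$ S  input=a a a b h $  — expand S -> D
step 2: stack=$ D  input=a a a b h $  — expand D -> G b
step 3: stack=$ b G  input=a a a b h $  — expand G -> a G
step 4: stack=$ b G a  input=a a a b h $  — match a
step 5: stack=$ b G  input=a a b h $  — expand G -> a G
step 6: stack=$ b G a  input=a a b h $  — match a
step 7: stack=$ b G  input=a b h $  — expand G -> a G
step 8: stack=$ b G a  input=a b h $  — match a
step 9: stack=$ b G  input=b h $  — expand G -> λ
step 10: stack=$ b  input=b h $  — match b
step 11: stack=$  input=h $  — error: stack empty but input remains

h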